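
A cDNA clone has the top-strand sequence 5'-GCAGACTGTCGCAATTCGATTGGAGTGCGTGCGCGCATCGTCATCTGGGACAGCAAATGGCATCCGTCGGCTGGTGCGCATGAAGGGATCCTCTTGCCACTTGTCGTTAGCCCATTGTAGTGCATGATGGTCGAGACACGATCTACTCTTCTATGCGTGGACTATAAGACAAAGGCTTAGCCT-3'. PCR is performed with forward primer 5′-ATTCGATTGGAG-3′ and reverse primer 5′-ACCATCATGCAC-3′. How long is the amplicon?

Forward primer ATTCGATTGGAG is found on the top strand at positions 14–25.
The reverse primer's reverse complement is GTGCATGATGGT, which matches the template at positions 120–131.
Product length = (reverse-primer end) − (forward-primer start) + 1 = 131 − 14 + 1 = 118 bp.

118 bp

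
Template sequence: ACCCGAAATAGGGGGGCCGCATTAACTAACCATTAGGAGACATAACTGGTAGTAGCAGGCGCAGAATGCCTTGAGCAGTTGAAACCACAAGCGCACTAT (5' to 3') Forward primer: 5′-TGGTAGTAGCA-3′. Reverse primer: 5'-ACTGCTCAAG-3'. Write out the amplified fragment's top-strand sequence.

5'-TGGTAGTAGCAGGCGCAGAATGCCTTGAGCAGT-3'

Scanning the template, TGGTAGTAGCA occurs at positions 47–57; this primer anneals to the bottom strand there with its 3' end pointing downstream.
Reverse complement of the reverse primer: CTTGAGCAGT. This occurs on the top strand at positions 70–79.
The product is the template from position 47 through 79 (33 bp).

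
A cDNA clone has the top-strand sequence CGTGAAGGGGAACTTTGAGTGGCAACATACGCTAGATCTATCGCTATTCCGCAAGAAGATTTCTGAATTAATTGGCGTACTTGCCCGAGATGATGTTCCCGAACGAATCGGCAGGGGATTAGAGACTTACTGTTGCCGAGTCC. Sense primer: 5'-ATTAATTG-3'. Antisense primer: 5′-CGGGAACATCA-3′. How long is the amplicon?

The forward primer matches the template at positions 67–74.
Reverse complement of the reverse primer: TGATGTTCCCG. This occurs on the top strand at positions 91–101.
Amplicon spans positions 67–101: 35 bp.

35 bp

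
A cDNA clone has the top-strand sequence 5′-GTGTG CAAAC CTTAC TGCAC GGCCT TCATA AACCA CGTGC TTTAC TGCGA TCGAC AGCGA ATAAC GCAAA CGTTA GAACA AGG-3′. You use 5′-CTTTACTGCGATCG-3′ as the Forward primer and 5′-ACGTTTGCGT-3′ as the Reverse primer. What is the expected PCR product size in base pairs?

34 bp

Scanning the template, CTTTACTGCGATCG occurs at positions 40–53; this primer anneals to the bottom strand there with its 3' end pointing downstream.
Reverse complement of the reverse primer: ACGCAAACGT. This occurs on the top strand at positions 64–73.
The product runs from position 40 to position 73, so its length is 73 − 40 + 1 = 34 bp.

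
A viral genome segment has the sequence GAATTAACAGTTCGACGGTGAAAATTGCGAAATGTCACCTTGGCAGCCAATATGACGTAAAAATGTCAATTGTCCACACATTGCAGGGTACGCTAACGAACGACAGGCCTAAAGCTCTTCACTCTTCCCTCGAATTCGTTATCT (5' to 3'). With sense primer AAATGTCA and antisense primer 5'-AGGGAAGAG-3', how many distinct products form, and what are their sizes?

The forward primer AAATGTCA matches the top strand at positions 30–37, 61–68.
The reverse primer's reverse complement is CTCTTCCCT, matching at positions 122–130.
Each forward site pairs with the reverse site to give a product ending at position 130: sizes 101, 70 bp.

Two products: 101 bp, 70 bp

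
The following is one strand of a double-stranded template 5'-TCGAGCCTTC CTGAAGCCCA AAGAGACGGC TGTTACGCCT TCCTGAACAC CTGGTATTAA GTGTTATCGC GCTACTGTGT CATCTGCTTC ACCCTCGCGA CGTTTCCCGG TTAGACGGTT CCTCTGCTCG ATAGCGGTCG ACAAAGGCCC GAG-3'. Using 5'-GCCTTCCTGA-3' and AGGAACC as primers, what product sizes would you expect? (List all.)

The forward primer GCCTTCCTGA matches the top strand at positions 5–14, 37–46.
The reverse primer's reverse complement is GGTTCCT, matching at positions 117–123.
Each forward site pairs with the reverse site to give a product ending at position 123: sizes 119, 87 bp.

119 bp, 87 bp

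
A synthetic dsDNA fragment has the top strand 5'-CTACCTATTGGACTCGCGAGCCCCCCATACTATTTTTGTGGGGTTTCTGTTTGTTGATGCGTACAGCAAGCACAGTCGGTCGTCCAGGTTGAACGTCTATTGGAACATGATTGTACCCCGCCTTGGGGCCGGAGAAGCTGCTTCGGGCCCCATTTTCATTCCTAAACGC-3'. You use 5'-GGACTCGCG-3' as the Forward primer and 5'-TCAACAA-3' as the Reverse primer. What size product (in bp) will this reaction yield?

48 bp

Scanning the template, GGACTCGCG occurs at positions 10–18; this primer anneals to the bottom strand there with its 3' end pointing downstream.
The reverse primer's reverse complement is TTGTTGA, which matches the template at positions 51–57.
The product runs from position 10 to position 57, so its length is 57 − 10 + 1 = 48 bp.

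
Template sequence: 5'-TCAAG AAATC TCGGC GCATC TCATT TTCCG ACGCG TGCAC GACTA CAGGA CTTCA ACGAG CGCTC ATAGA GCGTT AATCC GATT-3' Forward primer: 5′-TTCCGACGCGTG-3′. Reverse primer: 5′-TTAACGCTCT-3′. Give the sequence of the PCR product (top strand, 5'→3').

Forward primer TTCCGACGCGTG is found on the top strand at positions 26–37.
Reverse complement of the reverse primer: AGAGCGTTAA. This occurs on the top strand at positions 68–77.
The product is the template from position 26 through 77 (52 bp).

5'-TTCCGACGCGTGCACGACTACAGGACTTCAACGAGCGCTCATAGAGCGTTAA-3'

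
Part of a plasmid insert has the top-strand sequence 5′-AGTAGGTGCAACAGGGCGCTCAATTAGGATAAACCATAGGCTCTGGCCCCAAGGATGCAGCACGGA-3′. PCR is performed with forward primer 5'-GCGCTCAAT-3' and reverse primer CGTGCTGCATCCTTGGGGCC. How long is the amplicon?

Forward primer GCGCTCAAT is found on the top strand at positions 16–24.
Reverse complement of the reverse primer: GGCCCCAAGGATGCAGCACG. This occurs on the top strand at positions 45–64.
Product length = (reverse-primer end) − (forward-primer start) + 1 = 64 − 16 + 1 = 49 bp.

49 bp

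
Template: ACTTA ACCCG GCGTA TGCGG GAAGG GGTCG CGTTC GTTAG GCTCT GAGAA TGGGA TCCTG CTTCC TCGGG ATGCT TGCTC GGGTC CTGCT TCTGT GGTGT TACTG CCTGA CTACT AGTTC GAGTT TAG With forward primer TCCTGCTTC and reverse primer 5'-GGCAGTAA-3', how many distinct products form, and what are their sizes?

The forward primer TCCTGCTTC matches the top strand at positions 56–64, 84–92.
The reverse primer's reverse complement is TTACTGCC, matching at positions 100–107.
Each forward site pairs with the reverse site to give a product ending at position 107: sizes 52, 24 bp.

Two products: 52 bp, 24 bp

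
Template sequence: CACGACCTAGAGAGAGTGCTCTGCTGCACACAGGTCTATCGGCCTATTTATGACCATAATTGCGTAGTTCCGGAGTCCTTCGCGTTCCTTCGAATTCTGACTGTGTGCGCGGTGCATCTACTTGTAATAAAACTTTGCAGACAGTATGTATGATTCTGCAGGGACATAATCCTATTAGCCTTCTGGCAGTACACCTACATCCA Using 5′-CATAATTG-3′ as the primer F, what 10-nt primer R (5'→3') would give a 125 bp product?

The forward primer binds at positions 55–62, so a 125 bp product ends at position 55 + 125 − 1 = 179.
The reverse primer anneals to the top strand over positions 170–179, i.e. to TCCTATTAGC.
Its sequence written 5'→3' is the reverse complement: GCTAATAGGA.

5'-GCTAATAGGA-3'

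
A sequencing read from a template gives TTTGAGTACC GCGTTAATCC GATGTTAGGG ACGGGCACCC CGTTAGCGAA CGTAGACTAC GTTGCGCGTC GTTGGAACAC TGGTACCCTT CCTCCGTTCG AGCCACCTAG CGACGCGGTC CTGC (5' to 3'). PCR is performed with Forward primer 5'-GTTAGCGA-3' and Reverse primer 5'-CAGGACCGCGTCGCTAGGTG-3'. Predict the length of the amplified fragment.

82 bp

Scanning the template, GTTAGCGA occurs at positions 42–49; this primer anneals to the bottom strand there with its 3' end pointing downstream.
The reverse primer's reverse complement is CACCTAGCGACGCGGTCCTG, which matches the template at positions 104–123.
Amplicon spans positions 42–123: 82 bp.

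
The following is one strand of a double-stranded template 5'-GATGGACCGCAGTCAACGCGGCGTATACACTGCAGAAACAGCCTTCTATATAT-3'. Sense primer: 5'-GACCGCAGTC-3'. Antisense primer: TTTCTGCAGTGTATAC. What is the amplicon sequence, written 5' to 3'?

Scanning the template, GACCGCAGTC occurs at positions 5–14; this primer anneals to the bottom strand there with its 3' end pointing downstream.
Reverse complement of the reverse primer: GTATACACTGCAGAAA. This occurs on the top strand at positions 23–38.
The product is the template from position 5 through 38 (34 bp).

5'-GACCGCAGTCAACGCGGCGTATACACTGCAGAAA-3'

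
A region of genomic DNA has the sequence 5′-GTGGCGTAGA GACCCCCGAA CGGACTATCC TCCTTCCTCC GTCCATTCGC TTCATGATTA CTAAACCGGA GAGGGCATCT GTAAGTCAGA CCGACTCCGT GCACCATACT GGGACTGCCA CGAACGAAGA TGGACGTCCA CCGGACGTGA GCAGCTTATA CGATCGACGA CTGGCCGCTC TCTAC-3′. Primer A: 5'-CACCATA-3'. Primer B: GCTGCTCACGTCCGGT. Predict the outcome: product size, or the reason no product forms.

Primer A (CACCATA) matches the top strand at positions 102–108; it acts as a forward primer.
Primer B's reverse complement is ACCGGACGTGAGCAGC, matching the top strand at positions 140–155; it acts as a reverse primer.
The 3' ends face each other across positions 102–155, giving a 54 bp product.

Yes — a 54 bp product.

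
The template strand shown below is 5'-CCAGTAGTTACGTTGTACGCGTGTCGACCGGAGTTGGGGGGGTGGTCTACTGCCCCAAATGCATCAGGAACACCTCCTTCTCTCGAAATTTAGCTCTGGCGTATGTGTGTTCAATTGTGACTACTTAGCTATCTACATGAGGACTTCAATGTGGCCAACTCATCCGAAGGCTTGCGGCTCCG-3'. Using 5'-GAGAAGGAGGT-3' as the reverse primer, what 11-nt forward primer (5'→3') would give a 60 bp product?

5'-GTCGACCGGAG-3'

The reverse primer's reverse complement ACCTCCTTCTC matches the template at positions 72–82, so the product ends at position 82.
A 60 bp product then starts at position 82 − 60 + 1 = 23.
The forward primer is identical to the top strand there: GTCGACCGGAG.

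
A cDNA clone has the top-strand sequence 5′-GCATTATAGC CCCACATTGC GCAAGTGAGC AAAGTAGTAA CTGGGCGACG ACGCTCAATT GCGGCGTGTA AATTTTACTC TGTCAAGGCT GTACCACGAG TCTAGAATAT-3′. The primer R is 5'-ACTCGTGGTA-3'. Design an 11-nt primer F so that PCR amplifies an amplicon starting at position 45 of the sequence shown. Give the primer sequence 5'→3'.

The reverse primer's reverse complement TACCACGAGT matches the template at positions 92–101; the product starts at position 45.
The forward primer is identical to the top strand over positions 45–55: GCGACGACGCT.

5'-GCGACGACGCT-3'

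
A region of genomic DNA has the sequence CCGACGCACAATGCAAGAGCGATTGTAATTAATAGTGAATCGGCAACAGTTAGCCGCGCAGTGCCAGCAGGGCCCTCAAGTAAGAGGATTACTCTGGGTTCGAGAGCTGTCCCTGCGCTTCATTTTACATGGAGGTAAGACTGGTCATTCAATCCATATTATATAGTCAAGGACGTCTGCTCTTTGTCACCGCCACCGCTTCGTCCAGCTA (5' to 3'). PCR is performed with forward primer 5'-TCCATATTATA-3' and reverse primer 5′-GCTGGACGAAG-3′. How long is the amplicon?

57 bp

Forward primer TCCATATTATA is found on the top strand at positions 153–163.
Taking the reverse complement of GCTGGACGAAG gives CTTCGTCCAGC, found at positions 199–209 on the template; the primer anneals here to the top strand with its 3' end pointing upstream.
Amplicon spans positions 153–209: 57 bp.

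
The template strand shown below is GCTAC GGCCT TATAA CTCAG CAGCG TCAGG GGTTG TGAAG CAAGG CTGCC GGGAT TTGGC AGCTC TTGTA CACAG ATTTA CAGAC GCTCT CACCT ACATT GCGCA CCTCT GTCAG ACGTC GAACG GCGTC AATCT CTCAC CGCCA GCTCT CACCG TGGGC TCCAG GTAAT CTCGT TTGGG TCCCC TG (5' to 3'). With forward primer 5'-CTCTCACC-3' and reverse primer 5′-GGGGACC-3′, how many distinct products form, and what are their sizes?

Three products: 99 bp, 52 bp, 39 bp

The forward primer CTCTCACC matches the top strand at positions 87–94, 134–141, 147–154.
The reverse primer's reverse complement is GGTCCCC, matching at positions 179–185.
Each forward site pairs with the reverse site to give a product ending at position 185: sizes 99, 52, 39 bp.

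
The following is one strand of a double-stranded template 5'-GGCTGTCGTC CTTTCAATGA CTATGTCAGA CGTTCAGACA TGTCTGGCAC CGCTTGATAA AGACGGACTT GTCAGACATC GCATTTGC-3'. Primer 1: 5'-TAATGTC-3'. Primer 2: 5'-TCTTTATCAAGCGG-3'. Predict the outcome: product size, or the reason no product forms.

No product — primer 1 has no binding site in the template.

Primer 1 (TAATGTC) does not match the top strand, and its reverse complement GACATTA does not match either.
With no annealing site for primer 1, no amplification occurs.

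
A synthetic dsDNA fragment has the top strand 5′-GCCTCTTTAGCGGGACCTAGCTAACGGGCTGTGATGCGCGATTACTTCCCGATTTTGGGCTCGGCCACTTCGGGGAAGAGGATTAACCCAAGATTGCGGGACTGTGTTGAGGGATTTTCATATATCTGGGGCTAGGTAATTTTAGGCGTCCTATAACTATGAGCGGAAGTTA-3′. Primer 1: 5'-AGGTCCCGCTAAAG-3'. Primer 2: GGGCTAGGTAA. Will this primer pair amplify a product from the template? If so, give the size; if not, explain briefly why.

No product — the primers' 3' ends point away from each other.

Primer 1 (AGGTCCCGCTAAAG) has reverse complement CTTTAGCGGGACCT, which matches the top strand at positions 5–18; primer 1 anneals to the top strand there with its 3' end pointing upstream toward position 5.
Primer 2 (GGGCTAGGTAA) matches the top strand directly at positions 129–139; it anneals to the bottom strand with its 3' end pointing downstream toward position 139.
The 3' ends diverge (primer 1 extends toward position 1, primer 2 toward position 172), so the primers never converge on a shared product.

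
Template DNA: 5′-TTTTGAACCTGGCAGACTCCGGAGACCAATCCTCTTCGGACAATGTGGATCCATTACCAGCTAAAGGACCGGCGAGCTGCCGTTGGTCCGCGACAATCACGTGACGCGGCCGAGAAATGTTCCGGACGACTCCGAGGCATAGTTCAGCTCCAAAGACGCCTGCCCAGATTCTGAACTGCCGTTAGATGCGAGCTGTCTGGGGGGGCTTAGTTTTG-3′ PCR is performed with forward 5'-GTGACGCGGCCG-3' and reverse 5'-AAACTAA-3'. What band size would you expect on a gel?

The forward primer matches the template at positions 101–112.
The reverse primer's reverse complement is TTAGTTT, which matches the template at positions 207–213.
Product length = (reverse-primer end) − (forward-primer start) + 1 = 213 − 101 + 1 = 113 bp.

113 bp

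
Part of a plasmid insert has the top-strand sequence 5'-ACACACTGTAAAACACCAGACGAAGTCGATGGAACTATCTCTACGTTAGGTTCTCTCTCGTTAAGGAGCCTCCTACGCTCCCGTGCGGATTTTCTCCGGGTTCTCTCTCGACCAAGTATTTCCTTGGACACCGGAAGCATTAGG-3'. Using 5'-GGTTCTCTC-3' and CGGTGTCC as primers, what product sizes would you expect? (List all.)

85 bp, 35 bp

The forward primer GGTTCTCTC matches the top strand at positions 49–57, 99–107.
The reverse primer's reverse complement is GGACACCG, matching at positions 126–133.
Each forward site pairs with the reverse site to give a product ending at position 133: sizes 85, 35 bp.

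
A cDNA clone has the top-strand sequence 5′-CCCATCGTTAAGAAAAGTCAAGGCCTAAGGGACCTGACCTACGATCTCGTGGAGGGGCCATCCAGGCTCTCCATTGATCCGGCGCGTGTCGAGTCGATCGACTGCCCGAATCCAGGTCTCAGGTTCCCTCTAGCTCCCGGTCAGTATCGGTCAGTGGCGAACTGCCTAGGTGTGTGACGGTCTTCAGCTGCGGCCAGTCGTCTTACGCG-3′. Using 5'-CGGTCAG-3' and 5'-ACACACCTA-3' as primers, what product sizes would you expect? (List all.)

38 bp, 28 bp

The forward primer CGGTCAG matches the top strand at positions 138–144, 148–154.
The reverse primer's reverse complement is TAGGTGTGT, matching at positions 167–175.
Each forward site pairs with the reverse site to give a product ending at position 175: sizes 38, 28 bp.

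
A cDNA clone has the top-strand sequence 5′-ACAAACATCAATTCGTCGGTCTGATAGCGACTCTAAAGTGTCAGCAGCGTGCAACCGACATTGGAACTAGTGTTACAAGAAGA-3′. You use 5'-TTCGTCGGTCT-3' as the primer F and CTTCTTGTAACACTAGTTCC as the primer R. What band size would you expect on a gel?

71 bp

Scanning the template, TTCGTCGGTCT occurs at positions 12–22; this primer anneals to the bottom strand there with its 3' end pointing downstream.
Taking the reverse complement of CTTCTTGTAACACTAGTTCC gives GGAACTAGTGTTACAAGAAG, found at positions 63–82 on the template; the primer anneals here to the top strand with its 3' end pointing upstream.
Product length = (reverse-primer end) − (forward-primer start) + 1 = 82 − 12 + 1 = 71 bp.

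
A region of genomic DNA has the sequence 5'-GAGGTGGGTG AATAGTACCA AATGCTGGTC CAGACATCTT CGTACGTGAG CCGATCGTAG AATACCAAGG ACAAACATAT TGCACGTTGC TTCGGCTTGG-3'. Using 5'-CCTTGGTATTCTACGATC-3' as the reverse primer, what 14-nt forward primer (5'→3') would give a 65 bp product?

The reverse primer's reverse complement GATCGTAGAATACCAAGG matches the template at positions 53–70, so the product ends at position 70.
A 65 bp product then starts at position 70 − 65 + 1 = 6.
The forward primer is identical to the top strand there: GGGTGAATAGTACC.

5'-GGGTGAATAGTACC-3'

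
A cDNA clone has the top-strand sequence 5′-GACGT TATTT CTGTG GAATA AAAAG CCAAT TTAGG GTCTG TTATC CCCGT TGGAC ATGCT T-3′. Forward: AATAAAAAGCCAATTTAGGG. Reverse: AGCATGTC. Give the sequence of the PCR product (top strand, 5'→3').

Scanning the template, AATAAAAAGCCAATTTAGGG occurs at positions 17–36; this primer anneals to the bottom strand there with its 3' end pointing downstream.
Taking the reverse complement of AGCATGTC gives GACATGCT, found at positions 53–60 on the template; the primer anneals here to the top strand with its 3' end pointing upstream.
The product is the template from position 17 through 60 (44 bp).

5'-AATAAAAAGCCAATTTAGGGTCTGTTATCCCCGTTGGACATGCT-3'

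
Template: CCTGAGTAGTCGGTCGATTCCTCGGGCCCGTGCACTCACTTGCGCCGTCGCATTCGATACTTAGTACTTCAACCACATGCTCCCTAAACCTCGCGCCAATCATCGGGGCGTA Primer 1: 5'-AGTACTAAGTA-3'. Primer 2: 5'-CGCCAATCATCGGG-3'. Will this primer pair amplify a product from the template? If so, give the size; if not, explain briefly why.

No product — the primers' 3' ends point away from each other.

Primer 1 (AGTACTAAGTA) has reverse complement TACTTAGTACT, which matches the top strand at positions 58–68; primer 1 anneals to the top strand there with its 3' end pointing upstream toward position 58.
Primer 2 (CGCCAATCATCGGG) matches the top strand directly at positions 94–107; it anneals to the bottom strand with its 3' end pointing downstream toward position 107.
The 3' ends diverge (primer 1 extends toward position 1, primer 2 toward position 112), so the primers never converge on a shared product.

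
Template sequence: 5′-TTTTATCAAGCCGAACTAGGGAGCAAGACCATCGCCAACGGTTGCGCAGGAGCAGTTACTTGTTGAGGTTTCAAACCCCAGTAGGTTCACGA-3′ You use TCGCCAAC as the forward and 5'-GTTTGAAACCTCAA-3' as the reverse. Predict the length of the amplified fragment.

The forward primer matches the template at positions 32–39.
The reverse primer's reverse complement is TTGAGGTTTCAAAC, which matches the template at positions 63–76.
Amplicon spans positions 32–76: 45 bp.

45 bp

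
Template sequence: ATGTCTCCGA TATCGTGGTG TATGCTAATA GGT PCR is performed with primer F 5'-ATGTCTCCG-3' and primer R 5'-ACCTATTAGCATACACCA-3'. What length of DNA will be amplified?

Scanning the template, ATGTCTCCG occurs at positions 1–9; this primer anneals to the bottom strand there with its 3' end pointing downstream.
Reverse complement of the reverse primer: TGGTGTATGCTAATAGGT. This occurs on the top strand at positions 16–33.
Product length = (reverse-primer end) − (forward-primer start) + 1 = 33 − 1 + 1 = 33 bp.

33 bp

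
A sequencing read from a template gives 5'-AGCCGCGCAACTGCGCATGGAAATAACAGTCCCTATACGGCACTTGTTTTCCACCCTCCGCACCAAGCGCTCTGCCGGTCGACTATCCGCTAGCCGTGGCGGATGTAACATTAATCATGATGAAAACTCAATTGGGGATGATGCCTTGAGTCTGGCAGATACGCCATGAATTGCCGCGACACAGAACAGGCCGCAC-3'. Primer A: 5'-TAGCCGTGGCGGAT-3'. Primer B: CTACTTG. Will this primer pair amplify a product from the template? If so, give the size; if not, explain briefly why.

No product — primer B has no binding site in the template.

Primer B (CTACTTG) does not match the top strand, and its reverse complement CAAGTAG does not match either.
With no annealing site for primer B, no amplification occurs.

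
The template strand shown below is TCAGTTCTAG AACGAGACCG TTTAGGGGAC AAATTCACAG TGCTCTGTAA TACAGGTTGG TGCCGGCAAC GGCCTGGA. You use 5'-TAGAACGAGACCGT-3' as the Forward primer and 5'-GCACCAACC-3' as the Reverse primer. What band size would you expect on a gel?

56 bp

Scanning the template, TAGAACGAGACCGT occurs at positions 8–21; this primer anneals to the bottom strand there with its 3' end pointing downstream.
Taking the reverse complement of GCACCAACC gives GGTTGGTGC, found at positions 55–63 on the template; the primer anneals here to the top strand with its 3' end pointing upstream.
Product length = (reverse-primer end) − (forward-primer start) + 1 = 63 − 8 + 1 = 56 bp.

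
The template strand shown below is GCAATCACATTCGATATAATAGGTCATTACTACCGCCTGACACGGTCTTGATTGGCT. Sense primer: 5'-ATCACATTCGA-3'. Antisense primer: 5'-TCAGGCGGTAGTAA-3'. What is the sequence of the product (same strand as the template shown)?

Forward primer ATCACATTCGA is found on the top strand at positions 4–14.
Reverse complement of the reverse primer: TTACTACCGCCTGA. This occurs on the top strand at positions 27–40.
The product is the template from position 4 through 40 (37 bp).

5'-ATCACATTCGATATAATAGGTCATTACTACCGCCTGA-3'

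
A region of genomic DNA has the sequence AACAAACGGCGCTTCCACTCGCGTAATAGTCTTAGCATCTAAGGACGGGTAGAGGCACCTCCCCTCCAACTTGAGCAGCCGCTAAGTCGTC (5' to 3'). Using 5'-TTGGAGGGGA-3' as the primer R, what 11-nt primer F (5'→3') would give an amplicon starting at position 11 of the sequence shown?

5'-GCTTCCACTCG-3'

The reverse primer's reverse complement TCCCCTCCAA matches the template at positions 60–69; the product starts at position 11.
The forward primer is identical to the top strand over positions 11–21: GCTTCCACTCG.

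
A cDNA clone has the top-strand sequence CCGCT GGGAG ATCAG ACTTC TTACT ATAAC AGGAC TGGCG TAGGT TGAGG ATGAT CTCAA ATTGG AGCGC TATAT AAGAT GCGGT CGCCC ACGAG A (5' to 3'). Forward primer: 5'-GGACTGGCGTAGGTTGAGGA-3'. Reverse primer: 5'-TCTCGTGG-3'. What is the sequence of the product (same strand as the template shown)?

Scanning the template, GGACTGGCGTAGGTTGAGGA occurs at positions 32–51; this primer anneals to the bottom strand there with its 3' end pointing downstream.
Reverse complement of the reverse primer: CCACGAGA. This occurs on the top strand at positions 89–96.
The product is the template from position 32 through 96 (65 bp).

5'-GGACTGGCGTAGGTTGAGGATGATCTCAAATTGGAGCGCTATATAAGATGCGGTCGCCCACGAGA-3'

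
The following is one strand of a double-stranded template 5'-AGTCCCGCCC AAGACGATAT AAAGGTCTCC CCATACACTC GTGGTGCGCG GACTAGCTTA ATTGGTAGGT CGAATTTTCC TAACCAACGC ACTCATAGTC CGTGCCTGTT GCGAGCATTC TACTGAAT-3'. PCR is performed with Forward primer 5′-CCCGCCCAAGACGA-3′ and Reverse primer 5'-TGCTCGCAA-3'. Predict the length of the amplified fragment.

The forward primer matches the template at positions 4–17.
The reverse primer's reverse complement is TTGCGAGCA, which matches the template at positions 109–117.
Product length = (reverse-primer end) − (forward-primer start) + 1 = 117 − 4 + 1 = 114 bp.

114 bp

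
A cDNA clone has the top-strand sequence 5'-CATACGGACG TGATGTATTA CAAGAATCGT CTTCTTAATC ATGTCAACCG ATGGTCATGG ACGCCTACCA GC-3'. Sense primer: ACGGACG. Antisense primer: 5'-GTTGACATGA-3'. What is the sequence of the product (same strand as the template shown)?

5'-ACGGACGTGATGTATTACAAGAATCGTCTTCTTAATCATGTCAAC-3'

Scanning the template, ACGGACG occurs at positions 4–10; this primer anneals to the bottom strand there with its 3' end pointing downstream.
Taking the reverse complement of GTTGACATGA gives TCATGTCAAC, found at positions 39–48 on the template; the primer anneals here to the top strand with its 3' end pointing upstream.
The product is the template from position 4 through 48 (45 bp).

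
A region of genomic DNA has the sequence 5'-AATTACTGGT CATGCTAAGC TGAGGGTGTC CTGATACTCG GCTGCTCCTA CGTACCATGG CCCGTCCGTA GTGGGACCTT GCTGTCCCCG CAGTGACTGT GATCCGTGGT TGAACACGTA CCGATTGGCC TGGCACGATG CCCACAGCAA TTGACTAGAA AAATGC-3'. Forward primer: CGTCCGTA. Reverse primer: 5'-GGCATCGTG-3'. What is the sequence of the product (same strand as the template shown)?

The forward primer matches the template at positions 63–70.
Taking the reverse complement of GGCATCGTG gives CACGATGCC, found at positions 134–142 on the template; the primer anneals here to the top strand with its 3' end pointing upstream.
The product is the template from position 63 through 142 (80 bp).

5'-CGTCCGTAGTGGGACCTTGCTGTCCCCGCAGTGACTGTGATCCGTGGTTGAACACGTACCGATTGGCCTGGCACGATGCC-3'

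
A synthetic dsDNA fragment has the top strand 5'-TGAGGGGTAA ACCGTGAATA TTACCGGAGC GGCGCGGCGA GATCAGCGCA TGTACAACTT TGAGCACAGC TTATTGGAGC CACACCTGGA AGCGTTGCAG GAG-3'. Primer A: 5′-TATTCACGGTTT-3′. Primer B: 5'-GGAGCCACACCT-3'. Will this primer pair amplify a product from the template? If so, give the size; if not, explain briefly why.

No product — the primers' 3' ends point away from each other.

Primer A (TATTCACGGTTT) has reverse complement AAACCGTGAATA, which matches the top strand at positions 9–20; primer A anneals to the top strand there with its 3' end pointing upstream toward position 9.
Primer B (GGAGCCACACCT) matches the top strand directly at positions 76–87; it anneals to the bottom strand with its 3' end pointing downstream toward position 87.
The 3' ends diverge (primer A extends toward position 1, primer B toward position 103), so the primers never converge on a shared product.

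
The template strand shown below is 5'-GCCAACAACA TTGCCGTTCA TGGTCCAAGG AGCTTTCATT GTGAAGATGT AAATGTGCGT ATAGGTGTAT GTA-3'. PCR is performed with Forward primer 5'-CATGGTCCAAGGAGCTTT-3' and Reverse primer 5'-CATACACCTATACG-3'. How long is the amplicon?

53 bp

Forward primer CATGGTCCAAGGAGCTTT is found on the top strand at positions 19–36.
The reverse primer's reverse complement is CGTATAGGTGTATG, which matches the template at positions 58–71.
Amplicon spans positions 19–71: 53 bp.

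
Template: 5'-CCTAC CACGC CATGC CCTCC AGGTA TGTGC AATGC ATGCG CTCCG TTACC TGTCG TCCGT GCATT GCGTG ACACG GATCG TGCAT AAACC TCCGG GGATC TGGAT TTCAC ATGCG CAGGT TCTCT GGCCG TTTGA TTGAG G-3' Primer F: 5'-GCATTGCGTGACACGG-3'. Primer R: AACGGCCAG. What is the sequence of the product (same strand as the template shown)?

5'-GCATTGCGTGACACGGATCGTGCATAAACCTCCGGGGATCTGGATTTCACATGCGCAGGTTCTCTGGCCGTT-3'

Forward primer GCATTGCGTGACACGG is found on the top strand at positions 61–76.
Reverse complement of the reverse primer: CTGGCCGTT. This occurs on the top strand at positions 124–132.
The product is the template from position 61 through 132 (72 bp).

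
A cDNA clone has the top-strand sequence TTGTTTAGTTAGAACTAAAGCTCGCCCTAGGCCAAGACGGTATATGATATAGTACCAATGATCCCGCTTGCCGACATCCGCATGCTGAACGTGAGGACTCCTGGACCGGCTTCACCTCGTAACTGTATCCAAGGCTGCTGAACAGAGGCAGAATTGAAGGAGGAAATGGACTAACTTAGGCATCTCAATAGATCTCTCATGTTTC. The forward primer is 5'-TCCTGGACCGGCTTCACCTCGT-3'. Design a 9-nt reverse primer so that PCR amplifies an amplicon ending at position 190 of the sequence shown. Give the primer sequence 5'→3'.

5'-TATTGAGAT-3'

The forward primer binds at positions 99–120; the product's 3' end on the top strand is position 190.
The reverse primer anneals to the top strand over positions 182–190, i.e. to ATCTCAATA.
Its sequence written 5'→3' is the reverse complement: TATTGAGAT.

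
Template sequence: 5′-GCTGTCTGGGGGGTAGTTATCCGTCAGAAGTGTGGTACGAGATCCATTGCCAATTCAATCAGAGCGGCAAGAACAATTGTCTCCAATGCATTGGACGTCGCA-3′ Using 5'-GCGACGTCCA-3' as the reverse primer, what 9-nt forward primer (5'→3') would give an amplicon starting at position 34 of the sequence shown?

5'-GGTACGAGA-3'

The reverse primer's reverse complement TGGACGTCGC matches the template at positions 92–101; the product starts at position 34.
The forward primer is identical to the top strand over positions 34–42: GGTACGAGA.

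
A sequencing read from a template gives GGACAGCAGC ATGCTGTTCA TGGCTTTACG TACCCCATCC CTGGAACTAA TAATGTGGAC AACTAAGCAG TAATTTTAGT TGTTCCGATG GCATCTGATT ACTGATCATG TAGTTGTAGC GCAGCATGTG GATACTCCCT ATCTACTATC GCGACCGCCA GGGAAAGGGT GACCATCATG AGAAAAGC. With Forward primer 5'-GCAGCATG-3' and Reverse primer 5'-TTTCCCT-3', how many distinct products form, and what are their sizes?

Two products: 161 bp, 46 bp

The forward primer GCAGCATG matches the top strand at positions 6–13, 121–128.
The reverse primer's reverse complement is AGGGAAA, matching at positions 160–166.
Each forward site pairs with the reverse site to give a product ending at position 166: sizes 161, 46 bp.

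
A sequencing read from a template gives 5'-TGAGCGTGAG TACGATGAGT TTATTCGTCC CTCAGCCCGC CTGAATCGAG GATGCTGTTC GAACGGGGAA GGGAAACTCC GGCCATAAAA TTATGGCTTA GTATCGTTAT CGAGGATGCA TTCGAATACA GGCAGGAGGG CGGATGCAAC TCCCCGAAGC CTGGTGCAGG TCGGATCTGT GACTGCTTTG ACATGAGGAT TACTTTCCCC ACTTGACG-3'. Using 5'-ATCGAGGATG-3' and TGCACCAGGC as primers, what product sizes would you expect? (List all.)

The forward primer ATCGAGGATG matches the top strand at positions 45–54, 109–118.
The reverse primer's reverse complement is GCCTGGTGCA, matching at positions 159–168.
Each forward site pairs with the reverse site to give a product ending at position 168: sizes 124, 60 bp.

124 bp, 60 bp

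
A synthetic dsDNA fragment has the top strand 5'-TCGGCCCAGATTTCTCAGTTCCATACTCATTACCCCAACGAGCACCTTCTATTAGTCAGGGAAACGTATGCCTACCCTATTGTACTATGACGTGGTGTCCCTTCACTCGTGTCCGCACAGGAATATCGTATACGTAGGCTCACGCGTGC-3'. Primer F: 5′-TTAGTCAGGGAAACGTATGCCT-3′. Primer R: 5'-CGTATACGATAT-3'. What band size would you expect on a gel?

83 bp

Scanning the template, TTAGTCAGGGAAACGTATGCCT occurs at positions 52–73; this primer anneals to the bottom strand there with its 3' end pointing downstream.
The reverse primer's reverse complement is ATATCGTATACG, which matches the template at positions 123–134.
The product runs from position 52 to position 134, so its length is 134 − 52 + 1 = 83 bp.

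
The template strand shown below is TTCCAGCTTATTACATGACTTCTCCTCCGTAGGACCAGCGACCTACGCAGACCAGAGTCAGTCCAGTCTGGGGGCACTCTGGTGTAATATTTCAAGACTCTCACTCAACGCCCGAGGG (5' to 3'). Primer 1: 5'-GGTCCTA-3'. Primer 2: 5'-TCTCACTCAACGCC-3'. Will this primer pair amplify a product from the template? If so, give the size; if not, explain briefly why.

No product — the primers' 3' ends point away from each other.

Primer 1 (GGTCCTA) has reverse complement TAGGACC, which matches the top strand at positions 30–36; primer 1 anneals to the top strand there with its 3' end pointing upstream toward position 30.
Primer 2 (TCTCACTCAACGCC) matches the top strand directly at positions 99–112; it anneals to the bottom strand with its 3' end pointing downstream toward position 112.
The 3' ends diverge (primer 1 extends toward position 1, primer 2 toward position 118), so the primers never converge on a shared product.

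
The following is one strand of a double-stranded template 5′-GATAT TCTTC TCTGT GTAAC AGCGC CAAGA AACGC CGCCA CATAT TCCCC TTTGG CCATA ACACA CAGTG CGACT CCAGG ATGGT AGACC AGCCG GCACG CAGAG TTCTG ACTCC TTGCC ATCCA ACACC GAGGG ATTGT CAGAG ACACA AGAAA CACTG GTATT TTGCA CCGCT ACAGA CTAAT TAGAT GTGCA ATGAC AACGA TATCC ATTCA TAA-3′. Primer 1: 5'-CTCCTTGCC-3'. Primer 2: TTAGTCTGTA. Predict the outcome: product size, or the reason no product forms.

Yes — a 73 bp product.

Primer 1 (CTCCTTGCC) matches the top strand at positions 112–120; it acts as a forward primer.
Primer 2's reverse complement is TACAGACTAA, matching the top strand at positions 175–184; it acts as a reverse primer.
The 3' ends face each other across positions 112–184, giving a 73 bp product.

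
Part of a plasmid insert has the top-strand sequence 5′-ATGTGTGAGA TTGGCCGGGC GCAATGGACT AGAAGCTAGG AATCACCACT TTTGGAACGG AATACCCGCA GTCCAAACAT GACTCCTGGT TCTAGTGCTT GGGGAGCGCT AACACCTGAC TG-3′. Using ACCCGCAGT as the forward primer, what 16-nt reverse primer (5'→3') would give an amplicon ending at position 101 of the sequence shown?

The forward primer binds at positions 64–72; the product's 3' end on the top strand is position 101.
The reverse primer anneals to the top strand over positions 86–101, i.e. to CTGGTTCTAGTGCTTG.
Its sequence written 5'→3' is the reverse complement: CAAGCACTAGAACCAG.

5'-CAAGCACTAGAACCAG-3'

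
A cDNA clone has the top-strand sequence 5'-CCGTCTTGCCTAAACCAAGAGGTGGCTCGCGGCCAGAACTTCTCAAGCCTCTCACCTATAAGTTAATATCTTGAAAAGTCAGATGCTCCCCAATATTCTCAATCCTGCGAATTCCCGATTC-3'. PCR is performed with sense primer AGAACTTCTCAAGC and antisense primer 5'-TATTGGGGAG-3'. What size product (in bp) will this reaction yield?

61 bp

Forward primer AGAACTTCTCAAGC is found on the top strand at positions 35–48.
Reverse complement of the reverse primer: CTCCCCAATA. This occurs on the top strand at positions 86–95.
Amplicon spans positions 35–95: 61 bp.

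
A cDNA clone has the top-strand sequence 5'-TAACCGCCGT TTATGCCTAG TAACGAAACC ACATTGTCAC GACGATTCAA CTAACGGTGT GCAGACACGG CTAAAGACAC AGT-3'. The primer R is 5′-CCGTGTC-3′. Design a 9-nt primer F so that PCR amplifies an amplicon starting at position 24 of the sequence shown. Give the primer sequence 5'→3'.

The reverse primer's reverse complement GACACGG matches the template at positions 64–70; the product starts at position 24.
The forward primer is identical to the top strand over positions 24–32: CGAAACCAC.

5'-CGAAACCAC-3'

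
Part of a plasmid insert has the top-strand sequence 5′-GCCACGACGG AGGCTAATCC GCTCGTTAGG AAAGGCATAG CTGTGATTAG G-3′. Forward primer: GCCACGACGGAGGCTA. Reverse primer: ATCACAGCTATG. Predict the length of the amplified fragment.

Scanning the template, GCCACGACGGAGGCTA occurs at positions 1–16; this primer anneals to the bottom strand there with its 3' end pointing downstream.
Taking the reverse complement of ATCACAGCTATG gives CATAGCTGTGAT, found at positions 36–47 on the template; the primer anneals here to the top strand with its 3' end pointing upstream.
Amplicon spans positions 1–47: 47 bp.

47 bp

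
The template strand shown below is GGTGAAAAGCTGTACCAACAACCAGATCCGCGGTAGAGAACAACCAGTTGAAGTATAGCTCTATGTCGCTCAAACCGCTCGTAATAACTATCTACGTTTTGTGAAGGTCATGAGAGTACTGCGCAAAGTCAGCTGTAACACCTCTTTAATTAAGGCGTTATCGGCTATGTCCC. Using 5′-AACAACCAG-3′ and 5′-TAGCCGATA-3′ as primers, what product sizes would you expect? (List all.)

151 bp, 129 bp

The forward primer AACAACCAG matches the top strand at positions 17–25, 39–47.
The reverse primer's reverse complement is TATCGGCTA, matching at positions 159–167.
Each forward site pairs with the reverse site to give a product ending at position 167: sizes 151, 129 bp.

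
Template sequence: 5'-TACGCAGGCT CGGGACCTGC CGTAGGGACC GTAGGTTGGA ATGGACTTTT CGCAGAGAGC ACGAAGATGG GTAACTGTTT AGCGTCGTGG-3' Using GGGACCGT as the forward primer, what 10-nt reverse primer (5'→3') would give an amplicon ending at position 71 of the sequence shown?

The forward primer binds at positions 25–32; the product's 3' end on the top strand is position 71.
The reverse primer anneals to the top strand over positions 62–71, i.e. to CGAAGATGGG.
Its sequence written 5'→3' is the reverse complement: CCCATCTTCG.

5'-CCCATCTTCG-3'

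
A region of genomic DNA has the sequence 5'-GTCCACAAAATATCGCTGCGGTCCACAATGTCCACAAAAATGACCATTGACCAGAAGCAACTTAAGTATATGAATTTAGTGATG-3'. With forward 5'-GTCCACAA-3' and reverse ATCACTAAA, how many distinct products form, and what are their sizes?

The forward primer GTCCACAA matches the top strand at positions 1–8, 21–28, 30–37.
The reverse primer's reverse complement is TTTAGTGAT, matching at positions 75–83.
Each forward site pairs with the reverse site to give a product ending at position 83: sizes 83, 63, 54 bp.

Three products: 83 bp, 63 bp, 54 bp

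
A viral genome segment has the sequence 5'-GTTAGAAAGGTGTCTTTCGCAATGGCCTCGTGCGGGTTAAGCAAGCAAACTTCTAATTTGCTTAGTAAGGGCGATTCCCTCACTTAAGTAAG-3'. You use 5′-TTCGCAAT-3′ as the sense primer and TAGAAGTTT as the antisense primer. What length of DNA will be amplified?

40 bp

Forward primer TTCGCAAT is found on the top strand at positions 16–23.
The reverse primer's reverse complement is AAACTTCTA, which matches the template at positions 47–55.
Amplicon spans positions 16–55: 40 bp.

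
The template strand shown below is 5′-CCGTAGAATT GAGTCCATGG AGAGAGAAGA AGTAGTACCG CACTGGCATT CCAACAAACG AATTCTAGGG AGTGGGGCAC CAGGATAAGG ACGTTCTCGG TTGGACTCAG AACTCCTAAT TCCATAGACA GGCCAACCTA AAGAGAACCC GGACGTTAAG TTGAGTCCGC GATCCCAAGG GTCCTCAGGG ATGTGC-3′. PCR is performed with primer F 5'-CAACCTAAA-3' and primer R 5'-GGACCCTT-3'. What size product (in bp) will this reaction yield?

51 bp

Scanning the template, CAACCTAAA occurs at positions 134–142; this primer anneals to the bottom strand there with its 3' end pointing downstream.
Taking the reverse complement of GGACCCTT gives AAGGGTCC, found at positions 177–184 on the template; the primer anneals here to the top strand with its 3' end pointing upstream.
Product length = (reverse-primer end) − (forward-primer start) + 1 = 184 − 134 + 1 = 51 bp.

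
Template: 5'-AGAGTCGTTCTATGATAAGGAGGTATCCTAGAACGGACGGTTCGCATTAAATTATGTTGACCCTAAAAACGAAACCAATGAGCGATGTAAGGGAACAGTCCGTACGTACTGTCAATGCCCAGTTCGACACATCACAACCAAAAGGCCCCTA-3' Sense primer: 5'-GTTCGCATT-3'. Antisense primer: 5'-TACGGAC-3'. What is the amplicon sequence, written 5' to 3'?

5'-GTTCGCATTAAATTATGTTGACCCTAAAAACGAAACCAATGAGCGATGTAAGGGAACAGTCCGTA-3'

The forward primer matches the template at positions 40–48.
The reverse primer's reverse complement is GTCCGTA, which matches the template at positions 98–104.
The product is the template from position 40 through 104 (65 bp).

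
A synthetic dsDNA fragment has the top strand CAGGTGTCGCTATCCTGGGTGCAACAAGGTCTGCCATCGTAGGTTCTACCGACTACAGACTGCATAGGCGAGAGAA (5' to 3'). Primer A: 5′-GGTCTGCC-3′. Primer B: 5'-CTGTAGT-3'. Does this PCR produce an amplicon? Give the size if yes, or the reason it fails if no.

Primer A (GGTCTGCC) matches the top strand at positions 28–35; it acts as a forward primer.
Primer B's reverse complement is ACTACAG, matching the top strand at positions 52–58; it acts as a reverse primer.
The 3' ends face each other across positions 28–58, giving a 31 bp product.

Yes — a 31 bp product.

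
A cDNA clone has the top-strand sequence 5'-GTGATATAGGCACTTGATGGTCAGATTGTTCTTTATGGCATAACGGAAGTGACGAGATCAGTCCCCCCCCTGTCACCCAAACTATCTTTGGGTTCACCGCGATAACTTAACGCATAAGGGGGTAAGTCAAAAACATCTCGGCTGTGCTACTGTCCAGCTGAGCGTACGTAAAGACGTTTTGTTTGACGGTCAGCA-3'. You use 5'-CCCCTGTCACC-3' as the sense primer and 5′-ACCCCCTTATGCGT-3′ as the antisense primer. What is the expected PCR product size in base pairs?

The forward primer matches the template at positions 67–77.
Taking the reverse complement of ACCCCCTTATGCGT gives ACGCATAAGGGGGT, found at positions 110–123 on the template; the primer anneals here to the top strand with its 3' end pointing upstream.
Product length = (reverse-primer end) − (forward-primer start) + 1 = 123 − 67 + 1 = 57 bp.

57 bp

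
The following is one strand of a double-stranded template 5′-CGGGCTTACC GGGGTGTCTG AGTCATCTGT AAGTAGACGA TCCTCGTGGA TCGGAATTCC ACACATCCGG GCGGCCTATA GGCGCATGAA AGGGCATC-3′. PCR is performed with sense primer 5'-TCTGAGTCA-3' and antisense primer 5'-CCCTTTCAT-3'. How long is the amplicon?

Forward primer TCTGAGTCA is found on the top strand at positions 17–25.
The reverse primer's reverse complement is ATGAAAGGG, which matches the template at positions 86–94.
Product length = (reverse-primer end) − (forward-primer start) + 1 = 94 − 17 + 1 = 78 bp.

78 bp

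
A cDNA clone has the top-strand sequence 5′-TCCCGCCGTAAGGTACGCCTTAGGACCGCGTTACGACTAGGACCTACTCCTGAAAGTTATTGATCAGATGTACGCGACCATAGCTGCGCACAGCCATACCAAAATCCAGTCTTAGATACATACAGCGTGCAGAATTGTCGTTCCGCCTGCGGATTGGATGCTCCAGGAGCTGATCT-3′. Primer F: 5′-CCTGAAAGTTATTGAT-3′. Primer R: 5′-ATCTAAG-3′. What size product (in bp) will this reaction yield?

The forward primer matches the template at positions 49–64.
Reverse complement of the reverse primer: CTTAGAT. This occurs on the top strand at positions 111–117.
Product length = (reverse-primer end) − (forward-primer start) + 1 = 117 − 49 + 1 = 69 bp.

69 bp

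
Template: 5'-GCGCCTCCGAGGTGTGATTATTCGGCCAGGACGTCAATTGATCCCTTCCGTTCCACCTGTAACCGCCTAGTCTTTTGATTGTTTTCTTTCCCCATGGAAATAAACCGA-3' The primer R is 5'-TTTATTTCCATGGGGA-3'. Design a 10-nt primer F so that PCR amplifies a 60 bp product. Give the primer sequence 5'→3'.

5'-CTTCCGTTCC-3'

The reverse primer's reverse complement TCCCCATGGAAATAAA matches the template at positions 89–104, so the product ends at position 104.
A 60 bp product then starts at position 104 − 60 + 1 = 45.
The forward primer is identical to the top strand there: CTTCCGTTCC.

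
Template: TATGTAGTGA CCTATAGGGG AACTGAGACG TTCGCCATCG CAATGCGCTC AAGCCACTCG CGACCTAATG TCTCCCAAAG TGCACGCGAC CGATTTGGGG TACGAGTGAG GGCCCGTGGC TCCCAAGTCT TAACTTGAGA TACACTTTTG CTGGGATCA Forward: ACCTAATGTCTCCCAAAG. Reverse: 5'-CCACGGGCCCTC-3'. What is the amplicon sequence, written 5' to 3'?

Forward primer ACCTAATGTCTCCCAAAG is found on the top strand at positions 63–80.
Reverse complement of the reverse primer: GAGGGCCCGTGG. This occurs on the top strand at positions 108–119.
The product is the template from position 63 through 119 (57 bp).

5'-ACCTAATGTCTCCCAAAGTGCACGCGACCGATTTGGGGTACGAGTGAGGGCCCGTGG-3'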